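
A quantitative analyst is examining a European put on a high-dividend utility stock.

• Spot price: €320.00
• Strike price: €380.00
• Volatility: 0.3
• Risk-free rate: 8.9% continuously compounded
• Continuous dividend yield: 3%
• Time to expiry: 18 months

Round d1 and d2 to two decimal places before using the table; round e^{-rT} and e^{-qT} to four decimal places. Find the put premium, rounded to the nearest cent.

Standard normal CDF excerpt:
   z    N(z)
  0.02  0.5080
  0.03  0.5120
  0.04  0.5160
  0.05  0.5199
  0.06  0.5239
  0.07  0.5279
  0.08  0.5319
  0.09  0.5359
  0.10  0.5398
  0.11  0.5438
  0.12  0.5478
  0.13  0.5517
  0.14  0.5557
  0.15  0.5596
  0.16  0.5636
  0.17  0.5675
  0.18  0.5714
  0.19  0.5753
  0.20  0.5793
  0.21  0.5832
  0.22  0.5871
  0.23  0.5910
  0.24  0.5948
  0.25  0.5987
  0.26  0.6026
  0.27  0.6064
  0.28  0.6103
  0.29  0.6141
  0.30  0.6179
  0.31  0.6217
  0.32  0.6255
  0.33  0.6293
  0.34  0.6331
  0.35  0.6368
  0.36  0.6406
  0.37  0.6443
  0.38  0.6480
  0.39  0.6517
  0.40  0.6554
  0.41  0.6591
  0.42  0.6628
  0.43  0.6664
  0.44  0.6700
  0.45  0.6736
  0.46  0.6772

σ√T = 0.3 × 1.2247 = 0.3674
d₁ = [ln(320/380) + (0.089 − 0.03 + 0.3²/2)·1.5] / 0.3674 = [-0.1719 + 0.1560] / 0.3674 = -0.0431 → -0.04
d₂ = d₁ − σ√T = -0.0431 − 0.3674 = -0.4106 → -0.41
exp(−qT) = exp(−0.03·1.5) = 0.9560;  exp(−rT) = exp(−0.089·1.5) = 0.8750
P = 380·0.8750·N(0.41) − 320·0.9560·N(0.04) = 380·0.8750·0.6591 − 320·0.9560·0.5160 = 219.1508 − 157.8547 = 61.2960

€61.30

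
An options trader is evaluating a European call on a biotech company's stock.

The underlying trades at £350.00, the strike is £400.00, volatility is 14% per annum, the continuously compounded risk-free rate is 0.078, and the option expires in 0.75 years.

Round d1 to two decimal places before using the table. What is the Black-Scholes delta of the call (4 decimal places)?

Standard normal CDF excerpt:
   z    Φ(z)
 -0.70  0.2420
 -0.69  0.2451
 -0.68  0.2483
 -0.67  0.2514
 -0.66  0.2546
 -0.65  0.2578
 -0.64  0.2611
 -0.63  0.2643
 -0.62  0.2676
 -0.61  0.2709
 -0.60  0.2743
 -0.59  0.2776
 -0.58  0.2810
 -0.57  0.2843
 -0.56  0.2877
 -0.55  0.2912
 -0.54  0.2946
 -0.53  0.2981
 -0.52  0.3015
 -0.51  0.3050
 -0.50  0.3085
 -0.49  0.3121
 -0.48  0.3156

T = 0.75;  σ√T = 0.1212
ln(S/K) + (r + σ²/2)T = ln(350/400) + (0.078 + 0.14²/2)·0.75 = -0.1335 + 0.0659 = -0.0677
d₁ = -0.0677 / 0.1212 = -0.5582 ≈ -0.56
N(d₁) = N(-0.56) = 0.2877
Δ_call = N(d₁) = 0.2877

0.2877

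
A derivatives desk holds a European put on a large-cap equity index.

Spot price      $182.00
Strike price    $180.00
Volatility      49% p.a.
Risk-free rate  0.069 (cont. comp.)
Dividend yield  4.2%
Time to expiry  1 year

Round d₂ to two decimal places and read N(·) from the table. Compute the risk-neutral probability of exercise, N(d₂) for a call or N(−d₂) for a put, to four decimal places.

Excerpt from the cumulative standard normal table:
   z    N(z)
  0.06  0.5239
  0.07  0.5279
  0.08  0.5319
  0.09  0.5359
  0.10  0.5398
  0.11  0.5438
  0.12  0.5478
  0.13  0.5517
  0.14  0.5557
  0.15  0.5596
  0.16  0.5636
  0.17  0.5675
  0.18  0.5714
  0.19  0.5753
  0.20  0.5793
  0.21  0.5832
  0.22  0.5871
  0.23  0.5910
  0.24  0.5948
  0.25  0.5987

0.5675

T = 1;  σ√T = 0.4900
d₁ = [ln(182/180) + (0.069 − 0.042 + 0.49²/2)·1] / 0.4900 = [0.0110 + 0.1470] / 0.4900 = 0.3227 ⇒ 0.32
d₂ = d₁ − σ√T = 0.3227 − 0.4900 = -0.1673 ⇒ -0.17
Risk-neutral Pr[S_T < K] = N(−d₂) = N(0.17) = 0.5675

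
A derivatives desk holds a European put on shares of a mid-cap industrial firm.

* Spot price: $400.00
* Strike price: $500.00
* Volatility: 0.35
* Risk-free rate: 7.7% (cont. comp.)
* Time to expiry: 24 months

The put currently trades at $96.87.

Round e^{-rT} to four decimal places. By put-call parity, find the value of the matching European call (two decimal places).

exp(−rT) = exp(−0.077·2) = 0.8573
Put-call parity: C − P = S − K·e^(−rT) = 400 − 500·0.8573 = 400 − 428.6500 = -28.6500
C = P + (C − P) = 96.87 + (-28.6500) = 68.2200

$68.22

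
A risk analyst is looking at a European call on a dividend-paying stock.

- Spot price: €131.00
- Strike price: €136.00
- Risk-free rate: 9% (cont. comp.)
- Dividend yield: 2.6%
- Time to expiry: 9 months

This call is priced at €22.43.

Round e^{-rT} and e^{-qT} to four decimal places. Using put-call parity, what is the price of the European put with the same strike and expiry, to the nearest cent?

€21.08

e^(−qT) = e^(−0.026·0.75) = 0.9807;  e^(−rT) = e^(−0.09·0.75) = 0.9347
Put-call parity: C − P = S·e^(−qT) − K·e^(−rT) = 131·0.9807 − 136·0.9347 = 128.4717 − 127.1192 = 1.3525
P = C − (C − P) = 22.43 − (1.3525) = 21.0775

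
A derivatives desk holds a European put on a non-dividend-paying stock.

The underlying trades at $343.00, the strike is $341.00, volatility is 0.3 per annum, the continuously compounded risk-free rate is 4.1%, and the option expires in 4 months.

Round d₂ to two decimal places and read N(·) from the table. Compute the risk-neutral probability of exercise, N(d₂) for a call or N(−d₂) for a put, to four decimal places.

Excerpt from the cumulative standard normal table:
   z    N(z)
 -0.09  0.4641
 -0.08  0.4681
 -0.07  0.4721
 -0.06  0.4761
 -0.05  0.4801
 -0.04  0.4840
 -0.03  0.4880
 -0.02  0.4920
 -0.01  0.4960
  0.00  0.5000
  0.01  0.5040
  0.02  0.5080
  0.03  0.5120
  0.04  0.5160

0.4880

T = 0.3333;  σ√T = 0.1732
d₁ = [ln(343/341) + (0.041 + ½·0.3²)·0.3333] / (σ√T) = (0.0058 + 0.0287) / 0.1732 = 0.1993 ⇒ 0.20
d₂ = 0.1993 − 0.1732 = 0.0261 ⇒ 0.03
Pr(exercise) under Q = N(−d₂) = N(-0.03) = 0.4880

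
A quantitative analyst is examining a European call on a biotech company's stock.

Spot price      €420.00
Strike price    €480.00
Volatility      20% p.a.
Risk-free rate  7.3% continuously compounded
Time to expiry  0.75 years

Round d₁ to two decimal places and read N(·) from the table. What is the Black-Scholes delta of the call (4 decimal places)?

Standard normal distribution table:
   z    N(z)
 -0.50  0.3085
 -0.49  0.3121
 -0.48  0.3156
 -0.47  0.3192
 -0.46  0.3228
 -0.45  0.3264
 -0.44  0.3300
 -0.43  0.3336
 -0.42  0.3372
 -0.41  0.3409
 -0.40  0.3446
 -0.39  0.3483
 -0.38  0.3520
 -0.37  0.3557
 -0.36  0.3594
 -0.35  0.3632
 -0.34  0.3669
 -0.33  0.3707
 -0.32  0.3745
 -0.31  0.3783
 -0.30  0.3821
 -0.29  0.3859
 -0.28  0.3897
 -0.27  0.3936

σ√T = 0.2 × 0.8660 = 0.1732
d₁ = [ln(420/480) + (0.073 + ½·0.2²)·0.75] / (σ√T) = (-0.1335 + 0.0698) / 0.1732 = -0.3682 → -0.37
N(d₁) = N(-0.37) = 0.3557
Δ_call = N(d₁) = 0.3557

0.3557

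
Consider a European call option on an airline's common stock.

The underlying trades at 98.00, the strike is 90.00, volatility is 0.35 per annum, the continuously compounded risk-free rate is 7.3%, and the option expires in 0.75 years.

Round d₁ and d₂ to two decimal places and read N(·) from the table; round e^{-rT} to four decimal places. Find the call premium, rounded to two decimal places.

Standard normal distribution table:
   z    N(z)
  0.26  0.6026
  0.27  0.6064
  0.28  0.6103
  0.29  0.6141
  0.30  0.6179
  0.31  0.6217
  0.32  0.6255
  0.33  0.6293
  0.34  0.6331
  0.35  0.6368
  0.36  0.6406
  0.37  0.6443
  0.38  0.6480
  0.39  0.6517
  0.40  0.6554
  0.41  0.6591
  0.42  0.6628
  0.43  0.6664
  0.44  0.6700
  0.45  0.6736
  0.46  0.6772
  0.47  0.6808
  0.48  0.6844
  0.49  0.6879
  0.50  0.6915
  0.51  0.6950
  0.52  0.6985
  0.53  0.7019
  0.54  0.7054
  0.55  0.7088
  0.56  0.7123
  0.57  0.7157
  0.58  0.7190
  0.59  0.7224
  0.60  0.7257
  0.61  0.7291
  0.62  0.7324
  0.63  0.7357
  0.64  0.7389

18.48

T = 0.75;  σ√T = 0.3031
d₁ = [ln(98/90) + (0.073 + 0.35²/2)·0.75] / 0.3031 = [0.0852 + 0.1007] / 0.3031 = 0.6131 ⇒ 0.61
d₂ = d₁ − σ√T = 0.6131 − 0.3031 = 0.3100 ⇒ 0.31
exp(−rT) = exp(−0.073·0.75) = 0.9467
N(d₁) = N(0.61) = 0.7291;  N(d₂) = N(0.31) = 0.6217
C = 98·0.7291 − 90·0.9467·0.6217 = 71.4518 − 52.9707 = 18.4811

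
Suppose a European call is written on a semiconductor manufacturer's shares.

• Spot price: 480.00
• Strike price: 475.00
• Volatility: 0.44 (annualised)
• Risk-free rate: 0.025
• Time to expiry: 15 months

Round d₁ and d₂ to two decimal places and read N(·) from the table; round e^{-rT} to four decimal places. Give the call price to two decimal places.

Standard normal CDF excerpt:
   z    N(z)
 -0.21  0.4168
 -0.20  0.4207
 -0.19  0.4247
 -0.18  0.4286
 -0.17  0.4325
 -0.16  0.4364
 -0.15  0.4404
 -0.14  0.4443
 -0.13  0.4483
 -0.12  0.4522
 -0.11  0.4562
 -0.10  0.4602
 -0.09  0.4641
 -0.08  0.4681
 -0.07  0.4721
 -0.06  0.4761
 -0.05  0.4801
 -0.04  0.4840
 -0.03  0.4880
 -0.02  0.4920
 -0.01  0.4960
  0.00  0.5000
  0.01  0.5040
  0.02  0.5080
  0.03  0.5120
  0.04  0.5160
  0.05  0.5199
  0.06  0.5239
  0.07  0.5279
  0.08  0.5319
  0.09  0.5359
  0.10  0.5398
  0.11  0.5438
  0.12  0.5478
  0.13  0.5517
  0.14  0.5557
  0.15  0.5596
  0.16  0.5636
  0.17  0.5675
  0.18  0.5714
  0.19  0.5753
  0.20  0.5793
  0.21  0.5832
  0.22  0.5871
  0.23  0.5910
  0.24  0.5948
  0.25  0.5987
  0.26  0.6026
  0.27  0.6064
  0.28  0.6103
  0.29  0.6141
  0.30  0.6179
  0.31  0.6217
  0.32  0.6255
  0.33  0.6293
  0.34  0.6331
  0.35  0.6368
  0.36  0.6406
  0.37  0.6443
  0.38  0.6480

σ√T = 0.44·√1.25 = 0.4919
d₁ = [ln(480/475) + (0.025 + 0.44²/2)·1.25] / 0.4919 = [0.0105 + 0.1522] / 0.4919 = 0.3308 ⇒ 0.33
d₂ = d₁ − σ√T = 0.3308 − 0.4919 = -0.1612 ⇒ -0.16
e^(−rT) = e^(−0.025·1.25) = 0.9692
N(d₁) = N(0.33) = 0.6293;  N(d₂) = N(-0.16) = 0.4364
C = 480·0.6293 − 475·0.9692·0.4364 = 302.0640 − 200.9055 = 101.1585

101.16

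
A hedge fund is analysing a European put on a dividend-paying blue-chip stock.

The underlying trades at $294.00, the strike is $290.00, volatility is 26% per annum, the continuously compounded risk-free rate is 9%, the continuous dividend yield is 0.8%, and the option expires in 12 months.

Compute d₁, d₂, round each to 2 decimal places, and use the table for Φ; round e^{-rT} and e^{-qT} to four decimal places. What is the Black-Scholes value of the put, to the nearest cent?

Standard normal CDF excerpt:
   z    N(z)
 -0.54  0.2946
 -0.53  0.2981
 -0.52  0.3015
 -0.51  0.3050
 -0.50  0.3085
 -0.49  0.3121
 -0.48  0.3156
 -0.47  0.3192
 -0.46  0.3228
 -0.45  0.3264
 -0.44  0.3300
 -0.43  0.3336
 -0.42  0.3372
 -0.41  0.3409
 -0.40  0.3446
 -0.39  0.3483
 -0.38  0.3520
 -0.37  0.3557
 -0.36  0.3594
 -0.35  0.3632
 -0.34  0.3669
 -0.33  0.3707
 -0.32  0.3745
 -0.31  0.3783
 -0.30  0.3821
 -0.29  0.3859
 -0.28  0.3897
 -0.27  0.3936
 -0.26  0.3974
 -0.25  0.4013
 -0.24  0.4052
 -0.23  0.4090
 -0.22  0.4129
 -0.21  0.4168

$17.42

σ√T = 0.26 × 1.0000 = 0.2600
d₁ = [ln(294/290) + (0.09 − 0.008 + 0.26²/2)·1] / 0.2600 = [0.0137 + 0.1158] / 0.2600 = 0.4981 → 0.50
d₂ = d₁ − σ√T = 0.4981 − 0.2600 = 0.2381 → 0.24
exp(−qT) = exp(−0.008·1) = 0.9920;  exp(−rT) = exp(−0.09·1) = 0.9139
P = 290·0.9139·N(-0.24) − 294·0.9920·N(-0.50) = 290·0.9139·0.4052 − 294·0.9920·0.3085 = 107.3906 − 89.9734 = 17.4172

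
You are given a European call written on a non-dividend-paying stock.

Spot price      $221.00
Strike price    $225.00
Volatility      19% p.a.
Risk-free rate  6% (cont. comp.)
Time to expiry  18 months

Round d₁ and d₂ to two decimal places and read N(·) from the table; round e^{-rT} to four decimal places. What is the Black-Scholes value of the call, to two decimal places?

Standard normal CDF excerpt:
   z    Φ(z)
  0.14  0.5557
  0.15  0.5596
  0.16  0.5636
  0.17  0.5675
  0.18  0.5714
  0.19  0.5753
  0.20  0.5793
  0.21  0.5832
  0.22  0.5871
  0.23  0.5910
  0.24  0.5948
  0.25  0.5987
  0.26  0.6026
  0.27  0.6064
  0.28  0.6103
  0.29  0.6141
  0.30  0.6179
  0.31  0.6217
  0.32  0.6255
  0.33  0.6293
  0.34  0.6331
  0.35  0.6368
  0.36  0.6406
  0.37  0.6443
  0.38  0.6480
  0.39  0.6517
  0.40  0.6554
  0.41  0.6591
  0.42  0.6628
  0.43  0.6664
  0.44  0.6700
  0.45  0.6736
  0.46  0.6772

σ√T = 0.19·√1.5 = 0.2327
d₁ = [ln(221/225) + (0.06 + 0.19²/2)·1.5] / 0.2327 = [-0.0179 + 0.1171] / 0.2327 = 0.4260 ≈ 0.43
d₂ = d₁ − σ√T = 0.4260 − 0.2327 = 0.1933 ≈ 0.19
e^(−rT) = e^(−0.06·1.5) = 0.9139
C = 221·N(0.43) − 225·0.9139·N(0.19) = 221·0.6664 − 225·0.9139·0.5753 = 147.2744 − 118.2975 = 28.9769

$28.98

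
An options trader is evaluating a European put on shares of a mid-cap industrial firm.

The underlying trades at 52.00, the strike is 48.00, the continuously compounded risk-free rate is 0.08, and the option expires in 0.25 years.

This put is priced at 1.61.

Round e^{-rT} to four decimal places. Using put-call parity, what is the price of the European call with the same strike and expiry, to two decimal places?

6.56

e^(−rT) = e^(−0.08·0.25) = 0.9802
Put-call parity: C − P = S − K·e^(−rT) = 52 − 48·0.9802 = 52 − 47.0496 = 4.9504
C = P + (C − P) = 1.61 + (4.9504) = 6.5604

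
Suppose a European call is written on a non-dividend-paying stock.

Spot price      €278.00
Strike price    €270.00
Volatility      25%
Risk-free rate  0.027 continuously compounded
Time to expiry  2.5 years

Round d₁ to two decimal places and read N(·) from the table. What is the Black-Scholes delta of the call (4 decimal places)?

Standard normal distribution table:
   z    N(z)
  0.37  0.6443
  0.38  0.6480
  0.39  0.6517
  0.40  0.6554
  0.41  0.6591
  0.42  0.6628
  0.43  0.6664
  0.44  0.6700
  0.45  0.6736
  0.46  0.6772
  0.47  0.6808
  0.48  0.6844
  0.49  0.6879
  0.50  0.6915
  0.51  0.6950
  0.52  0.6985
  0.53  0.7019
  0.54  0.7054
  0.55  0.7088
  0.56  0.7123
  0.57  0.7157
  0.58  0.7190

σ√T = 0.25 × 1.5811 = 0.3953
d₁ = [ln(278/270) + (0.027 + 0.25²/2)·2.5] / 0.3953 = [0.0292 + 0.1456] / 0.3953 = 0.4423 ⇒ 0.44
N(d₁) = N(0.44) = 0.6700
Δ_call = N(d₁) = 0.6700

0.6700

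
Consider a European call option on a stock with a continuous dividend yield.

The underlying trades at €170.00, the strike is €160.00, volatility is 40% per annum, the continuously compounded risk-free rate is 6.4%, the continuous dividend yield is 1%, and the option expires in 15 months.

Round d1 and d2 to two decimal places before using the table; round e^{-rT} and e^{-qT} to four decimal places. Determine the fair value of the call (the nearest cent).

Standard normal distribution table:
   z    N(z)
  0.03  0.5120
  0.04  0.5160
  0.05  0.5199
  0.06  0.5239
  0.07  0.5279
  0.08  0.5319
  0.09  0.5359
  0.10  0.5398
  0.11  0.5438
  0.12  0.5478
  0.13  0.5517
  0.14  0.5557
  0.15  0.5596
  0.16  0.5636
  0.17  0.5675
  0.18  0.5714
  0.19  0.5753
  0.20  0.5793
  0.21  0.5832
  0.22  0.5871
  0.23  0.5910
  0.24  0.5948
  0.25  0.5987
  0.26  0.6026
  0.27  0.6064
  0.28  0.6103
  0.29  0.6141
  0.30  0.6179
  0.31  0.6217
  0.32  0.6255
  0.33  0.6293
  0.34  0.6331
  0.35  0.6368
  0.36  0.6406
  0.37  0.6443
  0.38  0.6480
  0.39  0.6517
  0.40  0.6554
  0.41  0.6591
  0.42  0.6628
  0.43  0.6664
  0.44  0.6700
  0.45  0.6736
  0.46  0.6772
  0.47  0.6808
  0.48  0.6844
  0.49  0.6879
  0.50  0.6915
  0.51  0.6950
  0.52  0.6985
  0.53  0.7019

€39.31

σ√T = 0.4 × 1.1180 = 0.4472
ln(S/K) + (r − q + σ²/2)T = ln(170/160) + (0.064 − 0.01 + 0.4²/2)·1.25 = 0.0606 + 0.1675 = 0.2281
d₁ = 0.2281 / 0.4472 = 0.5101 ≈ 0.51
d₂ = d₁ − σ√T = 0.5101 − 0.4472 = 0.0629 ≈ 0.06
exp(−qT) = exp(−0.01·1.25) = 0.9876;  exp(−rT) = exp(−0.064·1.25) = 0.9231
N(d₁) = N(0.51) = 0.6950;  N(d₂) = N(0.06) = 0.5239
C = 170·0.9876·0.6950 − 160·0.9231·0.5239 = 116.6849 − 77.3779 = 39.3070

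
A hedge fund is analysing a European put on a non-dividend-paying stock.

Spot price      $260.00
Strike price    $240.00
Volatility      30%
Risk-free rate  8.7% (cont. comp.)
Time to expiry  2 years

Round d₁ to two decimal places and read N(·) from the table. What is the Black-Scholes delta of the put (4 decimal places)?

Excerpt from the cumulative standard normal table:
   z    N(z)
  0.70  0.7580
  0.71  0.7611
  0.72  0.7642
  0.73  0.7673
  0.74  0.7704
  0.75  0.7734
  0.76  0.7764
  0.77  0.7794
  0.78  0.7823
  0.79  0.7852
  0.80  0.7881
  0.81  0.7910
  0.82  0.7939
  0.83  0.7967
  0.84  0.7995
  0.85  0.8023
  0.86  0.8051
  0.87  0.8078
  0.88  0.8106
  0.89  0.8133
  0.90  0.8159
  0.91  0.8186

-0.2090

σ√T = 0.3·√2 = 0.4243
d₁ = [ln(260/240) + (0.087 + 0.3²/2)·2] / 0.4243 = [0.0800 + 0.2640] / 0.4243 = 0.8109 ⇒ 0.81
N(d₁) = N(0.81) = 0.7910
Δ_put = N(d₁) − 1 = 0.7910 − 1 = -0.2090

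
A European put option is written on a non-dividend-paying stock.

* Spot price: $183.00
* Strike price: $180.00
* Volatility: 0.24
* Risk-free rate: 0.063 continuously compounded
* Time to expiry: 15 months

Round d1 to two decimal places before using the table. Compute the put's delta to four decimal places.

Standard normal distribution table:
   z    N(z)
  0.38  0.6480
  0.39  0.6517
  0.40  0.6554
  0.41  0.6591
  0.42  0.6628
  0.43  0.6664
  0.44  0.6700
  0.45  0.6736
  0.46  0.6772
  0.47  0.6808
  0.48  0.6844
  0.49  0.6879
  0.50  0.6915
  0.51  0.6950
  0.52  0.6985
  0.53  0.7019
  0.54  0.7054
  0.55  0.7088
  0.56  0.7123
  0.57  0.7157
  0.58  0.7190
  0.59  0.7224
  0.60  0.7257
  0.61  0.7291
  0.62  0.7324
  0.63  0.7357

σ√T = 0.24·√1.25 = 0.2683
d₁ = [ln(183/180) + (0.063 + ½·0.24²)·1.25] / (σ√T) = (0.0165 + 0.1147) / 0.2683 = 0.4892 which rounds to 0.49
N(d₁) = N(0.49) = 0.6879
Δ_put = N(d₁) − 1 = 0.6879 − 1 = -0.3121

-0.3121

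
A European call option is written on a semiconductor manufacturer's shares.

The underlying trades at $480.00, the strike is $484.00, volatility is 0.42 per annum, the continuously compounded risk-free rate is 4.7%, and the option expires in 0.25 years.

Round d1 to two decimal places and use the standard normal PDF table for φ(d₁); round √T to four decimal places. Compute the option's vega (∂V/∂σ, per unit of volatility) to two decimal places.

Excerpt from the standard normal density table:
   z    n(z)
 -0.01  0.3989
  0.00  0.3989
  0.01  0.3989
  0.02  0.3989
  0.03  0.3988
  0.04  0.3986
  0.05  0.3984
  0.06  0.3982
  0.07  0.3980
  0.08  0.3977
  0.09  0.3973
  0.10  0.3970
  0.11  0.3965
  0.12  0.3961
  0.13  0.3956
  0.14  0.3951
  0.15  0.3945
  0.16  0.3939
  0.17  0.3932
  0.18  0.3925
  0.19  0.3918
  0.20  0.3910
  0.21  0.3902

σ√T = 0.42·√0.25 = 0.2100
d₁ = [ln(480/484) + (0.047 + 0.42²/2)·0.25] / 0.2100 = [-0.0083 + 0.0338] / 0.2100 = 0.1214 ≈ 0.12
√T = √0.25 = 0.5000
φ(d₁) = φ(0.12) = 0.3961
vega = S·φ(d₁)·√T = 480·0.3961·0.5000 = 95.0640

95.06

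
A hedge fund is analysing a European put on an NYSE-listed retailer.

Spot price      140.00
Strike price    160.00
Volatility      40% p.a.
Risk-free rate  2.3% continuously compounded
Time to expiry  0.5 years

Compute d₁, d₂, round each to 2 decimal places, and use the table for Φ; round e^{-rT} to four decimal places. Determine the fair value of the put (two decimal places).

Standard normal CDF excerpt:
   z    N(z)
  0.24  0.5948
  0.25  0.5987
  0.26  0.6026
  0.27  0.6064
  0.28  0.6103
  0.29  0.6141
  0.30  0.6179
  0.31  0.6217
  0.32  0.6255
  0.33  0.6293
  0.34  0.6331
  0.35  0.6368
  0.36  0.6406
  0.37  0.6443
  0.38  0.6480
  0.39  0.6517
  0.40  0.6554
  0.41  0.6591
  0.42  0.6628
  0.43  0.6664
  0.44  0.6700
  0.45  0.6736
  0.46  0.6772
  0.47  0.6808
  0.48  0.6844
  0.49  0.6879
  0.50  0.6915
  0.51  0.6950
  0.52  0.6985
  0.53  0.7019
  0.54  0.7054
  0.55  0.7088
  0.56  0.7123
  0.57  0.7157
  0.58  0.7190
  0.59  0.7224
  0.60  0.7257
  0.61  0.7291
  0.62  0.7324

σ√T = 0.4·√0.5 = 0.2828
d₁ = [ln(140/160) + (0.023 + ½·0.4²)·0.5] / (σ√T) = (-0.1335 + 0.0515) / 0.2828 = -0.2900 which rounds to -0.29
d₂ = -0.2900 − 0.2828 = -0.5729 which rounds to -0.57
exp(−rT) = exp(−0.023·0.5) = 0.9886
N(−d₂) = N(0.57) = 0.7157;  N(−d₁) = N(0.29) = 0.6141
P = 160·0.9886·0.7157 − 140·0.6141 = 113.2066 − 85.9740 = 27.2326

27.23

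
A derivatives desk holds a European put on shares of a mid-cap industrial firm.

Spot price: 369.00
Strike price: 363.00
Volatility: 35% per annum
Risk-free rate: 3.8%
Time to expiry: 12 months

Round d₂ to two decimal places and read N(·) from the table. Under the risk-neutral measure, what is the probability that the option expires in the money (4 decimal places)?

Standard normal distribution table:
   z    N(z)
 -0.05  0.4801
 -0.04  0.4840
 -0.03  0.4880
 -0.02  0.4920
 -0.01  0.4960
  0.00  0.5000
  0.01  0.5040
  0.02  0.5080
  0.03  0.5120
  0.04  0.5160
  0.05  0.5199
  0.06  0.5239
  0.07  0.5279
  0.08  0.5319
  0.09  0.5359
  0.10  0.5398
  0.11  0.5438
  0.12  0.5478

σ√T = 0.35·√1 = 0.3500
d₁ = [ln(369/363) + (0.038 + 0.35²/2)·1] / 0.3500 = [0.0164 + 0.0992] / 0.3500 = 0.3304 ⇒ 0.33
d₂ = d₁ − σ√T = 0.3304 − 0.3500 = -0.0196 ⇒ -0.02
Risk-neutral Pr[S_T < K] = N(−d₂) = N(0.02) = 0.5080

0.5080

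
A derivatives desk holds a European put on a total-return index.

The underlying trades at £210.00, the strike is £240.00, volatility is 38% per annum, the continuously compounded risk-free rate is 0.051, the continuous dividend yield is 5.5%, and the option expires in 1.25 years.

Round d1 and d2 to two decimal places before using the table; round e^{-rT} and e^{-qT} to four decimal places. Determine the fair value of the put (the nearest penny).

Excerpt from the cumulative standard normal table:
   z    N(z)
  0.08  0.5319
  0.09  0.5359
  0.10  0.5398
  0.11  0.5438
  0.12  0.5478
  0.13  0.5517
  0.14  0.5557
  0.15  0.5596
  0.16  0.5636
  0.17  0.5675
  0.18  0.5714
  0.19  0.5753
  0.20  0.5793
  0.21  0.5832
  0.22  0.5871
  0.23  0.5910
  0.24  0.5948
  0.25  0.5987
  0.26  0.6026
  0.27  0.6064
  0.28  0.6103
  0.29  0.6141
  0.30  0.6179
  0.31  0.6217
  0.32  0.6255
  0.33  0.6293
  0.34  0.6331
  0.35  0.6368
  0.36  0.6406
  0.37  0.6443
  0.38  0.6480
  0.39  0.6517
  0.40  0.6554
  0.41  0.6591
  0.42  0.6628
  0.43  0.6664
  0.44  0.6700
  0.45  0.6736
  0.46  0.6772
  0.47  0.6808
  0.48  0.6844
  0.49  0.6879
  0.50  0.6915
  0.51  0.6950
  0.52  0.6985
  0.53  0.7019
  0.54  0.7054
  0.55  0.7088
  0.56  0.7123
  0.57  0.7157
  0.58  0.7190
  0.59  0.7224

£52.22

T = 1.25;  σ√T = 0.4249
d₁ = [ln(210/240) + (0.051 − 0.055 + 0.38²/2)·1.25] / 0.4249 = [-0.1335 + 0.0852] / 0.4249 = -0.1136 → -0.11
d₂ = d₁ − σ√T = -0.1136 − 0.4249 = -0.5385 → -0.54
e^(−qT) = e^(−0.055·1.25) = 0.9336;  e^(−rT) = e^(−0.051·1.25) = 0.9382
N(−d₂) = N(0.54) = 0.7054;  N(−d₁) = N(0.11) = 0.5438
P = 240·0.9382·0.7054 − 210·0.9336·0.5438 = 158.8335 − 106.6153 = 52.2183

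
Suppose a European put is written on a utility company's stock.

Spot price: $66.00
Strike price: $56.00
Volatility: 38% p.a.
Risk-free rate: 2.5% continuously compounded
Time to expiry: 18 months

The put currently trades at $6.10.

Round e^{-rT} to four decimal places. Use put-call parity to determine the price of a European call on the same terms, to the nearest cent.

exp(−rT) = exp(−0.025·1.5) = 0.9632
Put-call parity: C − P = S − K·e^(−rT) = 66 − 56·0.9632 = 66 − 53.9392 = 12.0608
C = P + (C − P) = 6.10 + (12.0608) = 18.1608

$18.16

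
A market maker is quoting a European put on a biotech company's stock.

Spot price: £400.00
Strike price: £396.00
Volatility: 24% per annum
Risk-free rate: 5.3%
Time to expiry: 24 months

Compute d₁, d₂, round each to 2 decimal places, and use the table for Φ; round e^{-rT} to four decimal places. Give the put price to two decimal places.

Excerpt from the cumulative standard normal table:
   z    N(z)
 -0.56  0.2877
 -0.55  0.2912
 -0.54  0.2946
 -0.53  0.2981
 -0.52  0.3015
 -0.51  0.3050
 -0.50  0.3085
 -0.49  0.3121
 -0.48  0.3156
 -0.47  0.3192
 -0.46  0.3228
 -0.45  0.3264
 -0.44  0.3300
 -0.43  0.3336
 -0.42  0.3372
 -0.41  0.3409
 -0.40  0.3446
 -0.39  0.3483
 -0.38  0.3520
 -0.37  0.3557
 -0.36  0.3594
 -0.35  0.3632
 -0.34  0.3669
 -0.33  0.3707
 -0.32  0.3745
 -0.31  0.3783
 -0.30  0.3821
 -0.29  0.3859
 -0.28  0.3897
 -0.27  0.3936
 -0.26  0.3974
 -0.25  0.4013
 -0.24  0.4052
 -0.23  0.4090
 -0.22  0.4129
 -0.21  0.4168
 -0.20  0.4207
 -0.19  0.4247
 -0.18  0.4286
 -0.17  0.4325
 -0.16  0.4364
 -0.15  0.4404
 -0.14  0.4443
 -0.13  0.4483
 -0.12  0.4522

£32.04

σ√T = 0.24·√2 = 0.3394
ln(S/K) + (r + σ²/2)T = ln(400/396) + (0.053 + 0.24²/2)·2 = 0.0101 + 0.1636 = 0.1737
d₁ = 0.1737 / 0.3394 = 0.5116 → 0.51
d₂ = d₁ − σ√T = 0.5116 − 0.3394 = 0.1722 → 0.17
exp(−rT) = exp(−0.053·2) = 0.8994
N(−d₂) = N(-0.17) = 0.4325;  N(−d₁) = N(-0.51) = 0.3050
P = 396·0.8994·0.4325 − 400·0.3050 = 154.0402 − 122.0000 = 32.0402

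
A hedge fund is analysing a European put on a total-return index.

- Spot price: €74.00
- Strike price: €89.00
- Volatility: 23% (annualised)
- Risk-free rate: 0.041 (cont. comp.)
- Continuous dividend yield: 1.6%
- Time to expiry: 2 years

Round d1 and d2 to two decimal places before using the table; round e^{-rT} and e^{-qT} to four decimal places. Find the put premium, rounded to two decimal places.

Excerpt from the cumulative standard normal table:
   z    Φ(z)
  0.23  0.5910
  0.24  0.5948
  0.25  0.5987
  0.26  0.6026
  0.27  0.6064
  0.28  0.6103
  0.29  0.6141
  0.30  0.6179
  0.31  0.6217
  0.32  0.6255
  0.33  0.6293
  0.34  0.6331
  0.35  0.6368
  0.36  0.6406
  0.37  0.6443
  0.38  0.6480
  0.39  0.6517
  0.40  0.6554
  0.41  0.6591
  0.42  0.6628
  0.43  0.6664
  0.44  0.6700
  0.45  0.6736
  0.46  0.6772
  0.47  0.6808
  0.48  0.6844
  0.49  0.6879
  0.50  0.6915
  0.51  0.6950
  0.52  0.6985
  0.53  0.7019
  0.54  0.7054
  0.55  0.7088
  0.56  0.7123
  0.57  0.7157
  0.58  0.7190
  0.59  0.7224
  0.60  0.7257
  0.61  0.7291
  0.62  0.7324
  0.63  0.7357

σ√T = 0.23·√2 = 0.3253
ln(S/K) + (r − q + σ²/2)T = ln(74/89) + (0.041 − 0.016 + 0.23²/2)·2 = -0.1846 + 0.1029 = -0.0817
d₁ = -0.0817 / 0.3253 = -0.2511 ⇒ -0.25
d₂ = d₁ − σ√T = -0.2511 − 0.3253 = -0.5764 ⇒ -0.58
e^(−qT) = e^(−0.016·2) = 0.9685;  e^(−rT) = e^(−0.041·2) = 0.9213
P = 89·0.9213·N(0.58) − 74·0.9685·N(0.25) = 89·0.9213·0.7190 − 74·0.9685·0.5987 = 58.9549 − 42.9082 = 16.0467

€16.05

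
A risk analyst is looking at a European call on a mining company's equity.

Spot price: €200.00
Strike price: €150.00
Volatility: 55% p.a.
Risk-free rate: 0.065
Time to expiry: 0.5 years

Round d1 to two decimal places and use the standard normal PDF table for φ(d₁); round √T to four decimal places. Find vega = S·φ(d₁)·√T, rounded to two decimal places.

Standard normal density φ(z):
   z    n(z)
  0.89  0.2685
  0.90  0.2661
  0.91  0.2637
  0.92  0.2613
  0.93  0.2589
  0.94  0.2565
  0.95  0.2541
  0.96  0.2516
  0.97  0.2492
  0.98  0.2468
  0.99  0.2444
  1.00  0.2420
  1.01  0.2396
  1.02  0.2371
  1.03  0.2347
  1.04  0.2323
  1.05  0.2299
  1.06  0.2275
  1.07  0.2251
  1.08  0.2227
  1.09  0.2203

33.53

T = 0.5;  σ√T = 0.3889
d₁ = [ln(200/150) + (0.065 + 0.55²/2)·0.5] / 0.3889 = [0.2877 + 0.1081] / 0.3889 = 1.0177 → 1.02
√T = √0.5 = 0.7071
φ(d₁) = φ(1.02) = 0.2371
vega = S·φ(d₁)·√T = 200·0.2371·0.7071 = 33.5307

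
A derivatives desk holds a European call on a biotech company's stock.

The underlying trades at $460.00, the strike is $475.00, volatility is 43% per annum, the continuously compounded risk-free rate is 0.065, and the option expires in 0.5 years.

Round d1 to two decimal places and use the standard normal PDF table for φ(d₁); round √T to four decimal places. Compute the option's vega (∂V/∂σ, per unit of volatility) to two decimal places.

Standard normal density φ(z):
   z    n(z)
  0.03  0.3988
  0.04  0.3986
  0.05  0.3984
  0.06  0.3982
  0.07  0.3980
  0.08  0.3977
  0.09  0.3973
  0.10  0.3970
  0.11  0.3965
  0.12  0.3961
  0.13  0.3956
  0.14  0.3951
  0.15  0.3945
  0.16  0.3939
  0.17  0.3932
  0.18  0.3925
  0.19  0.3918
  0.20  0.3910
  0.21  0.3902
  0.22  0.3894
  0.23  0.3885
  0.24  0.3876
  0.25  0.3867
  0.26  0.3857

128.32

σ√T = 0.43·√0.5 = 0.3041
d₁ = [ln(460/475) + (0.065 + ½·0.43²)·0.5] / (σ√T) = (-0.0321 + 0.0787) / 0.3041 = 0.1534 which rounds to 0.15
√T = √0.5 = 0.7071
φ(d₁) = φ(0.15) = 0.3945
vega = S·φ(d₁)·√T = 460·0.3945·0.7071 = 128.3174
(Call and put vega coincide under Black-Scholes.)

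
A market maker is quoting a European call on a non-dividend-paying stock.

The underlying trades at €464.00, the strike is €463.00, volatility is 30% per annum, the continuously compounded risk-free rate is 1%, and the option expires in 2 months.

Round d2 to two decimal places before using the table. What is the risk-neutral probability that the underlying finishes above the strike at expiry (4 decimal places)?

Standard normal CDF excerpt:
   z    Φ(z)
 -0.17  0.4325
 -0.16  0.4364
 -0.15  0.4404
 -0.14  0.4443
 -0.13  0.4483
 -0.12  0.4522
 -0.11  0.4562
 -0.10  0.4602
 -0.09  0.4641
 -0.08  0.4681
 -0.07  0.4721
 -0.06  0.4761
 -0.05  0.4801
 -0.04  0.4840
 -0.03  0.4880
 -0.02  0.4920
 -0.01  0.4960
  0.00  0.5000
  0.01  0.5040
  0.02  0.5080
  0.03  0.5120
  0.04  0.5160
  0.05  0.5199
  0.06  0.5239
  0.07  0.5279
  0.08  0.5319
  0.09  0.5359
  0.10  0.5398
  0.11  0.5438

0.4880

T = 0.1667;  σ√T = 0.1225
d₁ = [ln(464/463) + (0.01 + ½·0.3²)·0.1667] / (σ√T) = (0.0022 + 0.0092) / 0.1225 = 0.0925 which rounds to 0.09
d₂ = 0.0925 − 0.1225 = -0.0300 which rounds to -0.03
Risk-neutral Pr[S_T > K] = N(d₂) = N(-0.03) = 0.4880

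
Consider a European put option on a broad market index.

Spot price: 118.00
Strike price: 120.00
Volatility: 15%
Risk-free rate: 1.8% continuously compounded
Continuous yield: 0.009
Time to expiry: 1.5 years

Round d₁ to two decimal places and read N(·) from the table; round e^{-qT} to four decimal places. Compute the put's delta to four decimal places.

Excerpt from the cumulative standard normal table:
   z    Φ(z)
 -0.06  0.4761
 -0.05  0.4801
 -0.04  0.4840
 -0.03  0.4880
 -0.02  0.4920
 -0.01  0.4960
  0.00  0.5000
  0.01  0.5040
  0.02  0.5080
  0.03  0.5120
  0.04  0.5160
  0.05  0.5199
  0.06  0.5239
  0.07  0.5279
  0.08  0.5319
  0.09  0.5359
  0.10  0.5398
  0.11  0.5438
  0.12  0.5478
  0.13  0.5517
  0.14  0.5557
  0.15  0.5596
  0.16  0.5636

T = 1.5;  σ√T = 0.1837
d₁ = [ln(118/120) + (0.018 − 0.009 + 0.15²/2)·1.5] / 0.1837 = [-0.0168 + 0.0304] / 0.1837 = 0.0739 ⇒ 0.07
N(d₁) = N(0.07) = 0.5279
Δ_put = exp(−qT)·(N(d₁) − 1) = 0.9866·(0.5279 − 1) = -0.4658

-0.4658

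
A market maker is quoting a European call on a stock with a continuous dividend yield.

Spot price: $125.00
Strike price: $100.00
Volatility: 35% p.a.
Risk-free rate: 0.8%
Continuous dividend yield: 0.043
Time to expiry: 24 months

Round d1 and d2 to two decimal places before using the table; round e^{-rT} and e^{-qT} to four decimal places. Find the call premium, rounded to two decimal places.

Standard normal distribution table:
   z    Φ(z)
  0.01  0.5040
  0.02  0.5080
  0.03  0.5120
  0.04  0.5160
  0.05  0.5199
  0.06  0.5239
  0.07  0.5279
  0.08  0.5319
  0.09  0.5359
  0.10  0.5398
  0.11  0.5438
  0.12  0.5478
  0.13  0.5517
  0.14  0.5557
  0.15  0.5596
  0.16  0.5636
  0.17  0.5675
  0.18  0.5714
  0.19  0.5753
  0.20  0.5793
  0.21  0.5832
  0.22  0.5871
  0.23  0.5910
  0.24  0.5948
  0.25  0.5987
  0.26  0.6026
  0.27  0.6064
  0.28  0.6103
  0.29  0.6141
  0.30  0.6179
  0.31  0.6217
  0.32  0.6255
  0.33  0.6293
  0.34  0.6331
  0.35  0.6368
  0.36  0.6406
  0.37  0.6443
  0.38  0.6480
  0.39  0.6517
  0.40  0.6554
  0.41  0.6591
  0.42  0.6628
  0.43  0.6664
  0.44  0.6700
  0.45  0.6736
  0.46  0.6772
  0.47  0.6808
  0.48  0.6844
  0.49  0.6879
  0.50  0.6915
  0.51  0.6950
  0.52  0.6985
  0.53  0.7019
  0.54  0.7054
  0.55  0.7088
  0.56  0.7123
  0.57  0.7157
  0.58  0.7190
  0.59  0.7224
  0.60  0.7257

$30.14

σ√T = 0.35·√2 = 0.4950
ln(S/K) + (r − q + σ²/2)T = ln(125/100) + (0.008 − 0.043 + 0.35²/2)·2 = 0.2231 + 0.0525 = 0.2756
d₁ = 0.2756 / 0.4950 = 0.5569 which rounds to 0.56
d₂ = d₁ − σ√T = 0.5569 − 0.4950 = 0.0619 which rounds to 0.06
e^(−qT) = e^(−0.043·2) = 0.9176;  e^(−rT) = e^(−0.008·2) = 0.9841
C = 125·0.9176·N(0.56) − 100·0.9841·N(0.06) = 125·0.9176·0.7123 − 100·0.9841·0.5239 = 81.7008 − 51.5570 = 30.1438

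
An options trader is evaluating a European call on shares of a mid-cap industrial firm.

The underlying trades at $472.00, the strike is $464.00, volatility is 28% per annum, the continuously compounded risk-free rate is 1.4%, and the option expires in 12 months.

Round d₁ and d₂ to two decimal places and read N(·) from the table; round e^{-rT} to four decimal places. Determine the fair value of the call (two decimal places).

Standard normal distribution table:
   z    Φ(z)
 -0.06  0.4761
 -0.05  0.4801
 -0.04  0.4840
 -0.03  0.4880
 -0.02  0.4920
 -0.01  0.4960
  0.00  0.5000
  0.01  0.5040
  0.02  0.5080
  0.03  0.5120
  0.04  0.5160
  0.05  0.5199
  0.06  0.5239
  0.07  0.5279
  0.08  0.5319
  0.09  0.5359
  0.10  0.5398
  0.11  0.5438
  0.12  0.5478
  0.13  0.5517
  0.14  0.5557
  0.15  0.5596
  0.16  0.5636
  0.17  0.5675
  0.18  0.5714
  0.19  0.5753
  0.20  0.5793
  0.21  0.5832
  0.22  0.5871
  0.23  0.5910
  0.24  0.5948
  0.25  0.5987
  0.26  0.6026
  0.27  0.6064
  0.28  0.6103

$59.30

σ√T = 0.28·√1 = 0.2800
d₁ = [ln(472/464) + (0.014 + 0.28²/2)·1] / 0.2800 = [0.0171 + 0.0532] / 0.2800 = 0.2511 ⇒ 0.25
d₂ = d₁ − σ√T = 0.2511 − 0.2800 = -0.0289 ⇒ -0.03
exp(−rT) = exp(−0.014·1) = 0.9861
N(d₁) = N(0.25) = 0.5987;  N(d₂) = N(-0.03) = 0.4880
C = 472·0.5987 − 464·0.9861·0.4880 = 282.5864 − 223.2846 = 59.3018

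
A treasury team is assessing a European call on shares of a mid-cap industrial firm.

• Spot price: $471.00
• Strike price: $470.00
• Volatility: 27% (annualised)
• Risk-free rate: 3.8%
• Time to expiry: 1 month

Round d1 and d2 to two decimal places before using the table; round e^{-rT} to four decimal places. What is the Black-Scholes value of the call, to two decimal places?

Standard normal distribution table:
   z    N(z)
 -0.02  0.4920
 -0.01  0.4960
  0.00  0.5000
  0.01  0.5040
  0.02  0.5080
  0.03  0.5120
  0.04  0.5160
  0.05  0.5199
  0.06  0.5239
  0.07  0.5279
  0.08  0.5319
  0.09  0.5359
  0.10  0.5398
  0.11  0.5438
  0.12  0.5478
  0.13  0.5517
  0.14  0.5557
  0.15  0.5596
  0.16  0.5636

σ√T = 0.27 × 0.2887 = 0.0779
d₁ = [ln(471/470) + (0.038 + ½·0.27²)·0.08333] / (σ√T) = (0.0021 + 0.0062) / 0.0779 = 0.1069 ≈ 0.11
d₂ = 0.1069 − 0.0779 = 0.0289 ≈ 0.03
exp(−rT) = exp(−0.038·0.08333) = 0.9968
C = 471·N(0.11) − 470·0.9968·N(0.03) = 471·0.5438 − 470·0.9968·0.5120 = 256.1298 − 239.8700 = 16.2598

$16.26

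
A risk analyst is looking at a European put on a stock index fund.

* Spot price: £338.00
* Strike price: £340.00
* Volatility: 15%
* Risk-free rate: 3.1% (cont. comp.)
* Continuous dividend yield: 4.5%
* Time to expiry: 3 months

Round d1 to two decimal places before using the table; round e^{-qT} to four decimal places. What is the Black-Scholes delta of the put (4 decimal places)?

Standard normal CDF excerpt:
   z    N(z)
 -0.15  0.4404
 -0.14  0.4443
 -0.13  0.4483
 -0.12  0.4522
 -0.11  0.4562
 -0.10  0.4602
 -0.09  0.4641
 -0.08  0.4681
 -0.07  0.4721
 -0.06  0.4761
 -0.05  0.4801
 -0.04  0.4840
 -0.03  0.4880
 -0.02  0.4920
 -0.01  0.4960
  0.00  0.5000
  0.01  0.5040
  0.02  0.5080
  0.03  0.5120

σ√T = 0.15 × 0.5000 = 0.0750
d₁ = [ln(338/340) + (0.031 − 0.045 + ½·0.15²)·0.25] / (σ√T) = (-0.0059 − 0.0007) / 0.0750 = -0.0878 ⇒ -0.09
N(d₁) = N(-0.09) = 0.4641
Δ_put = exp(−qT)·(N(d₁) − 1) = 0.9888·(0.4641 − 1) = -0.5299

-0.5299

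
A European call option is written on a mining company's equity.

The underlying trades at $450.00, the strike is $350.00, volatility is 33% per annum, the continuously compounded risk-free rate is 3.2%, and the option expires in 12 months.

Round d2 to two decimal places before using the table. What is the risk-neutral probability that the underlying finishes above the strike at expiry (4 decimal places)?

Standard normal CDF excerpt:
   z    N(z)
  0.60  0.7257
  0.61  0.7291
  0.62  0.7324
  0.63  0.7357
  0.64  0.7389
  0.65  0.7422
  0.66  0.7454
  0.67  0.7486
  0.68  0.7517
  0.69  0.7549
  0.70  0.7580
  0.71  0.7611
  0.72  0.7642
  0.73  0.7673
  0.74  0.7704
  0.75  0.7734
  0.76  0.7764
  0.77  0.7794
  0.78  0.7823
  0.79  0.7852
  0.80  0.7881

σ√T = 0.33 × 1.0000 = 0.3300
ln(S/K) + (r + σ²/2)T = ln(450/350) + (0.032 + 0.33²/2)·1 = 0.2513 + 0.0864 = 0.3378
d₁ = 0.3378 / 0.3300 = 1.0235 ≈ 1.02
d₂ = d₁ − σ√T = 1.0235 − 0.3300 = 0.6935 ≈ 0.69
Risk-neutral Pr[S_T > K] = N(d₂) = N(0.69) = 0.7549

0.7549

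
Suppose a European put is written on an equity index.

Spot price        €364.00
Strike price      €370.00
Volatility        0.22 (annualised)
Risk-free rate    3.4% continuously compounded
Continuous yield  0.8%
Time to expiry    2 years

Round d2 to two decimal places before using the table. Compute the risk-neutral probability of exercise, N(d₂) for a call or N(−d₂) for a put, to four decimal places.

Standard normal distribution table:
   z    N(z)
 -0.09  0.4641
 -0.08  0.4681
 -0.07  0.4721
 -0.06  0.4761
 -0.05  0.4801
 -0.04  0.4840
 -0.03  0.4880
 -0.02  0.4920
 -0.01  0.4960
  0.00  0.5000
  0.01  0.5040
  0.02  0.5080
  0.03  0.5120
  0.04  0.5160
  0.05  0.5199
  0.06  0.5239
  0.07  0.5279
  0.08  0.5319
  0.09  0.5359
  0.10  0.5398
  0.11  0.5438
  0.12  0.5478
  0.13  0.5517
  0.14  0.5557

σ√T = 0.22 × 1.4142 = 0.3111
d₁ = [ln(364/370) + (0.034 − 0.008 + 0.22²/2)·2] / 0.3111 = [-0.0163 + 0.1004] / 0.3111 = 0.2701 → 0.27
d₂ = d₁ − σ√T = 0.2701 − 0.3111 = -0.0410 → -0.04
Risk-neutral Pr[S_T < K] = N(−d₂) = N(0.04) = 0.5160

0.5160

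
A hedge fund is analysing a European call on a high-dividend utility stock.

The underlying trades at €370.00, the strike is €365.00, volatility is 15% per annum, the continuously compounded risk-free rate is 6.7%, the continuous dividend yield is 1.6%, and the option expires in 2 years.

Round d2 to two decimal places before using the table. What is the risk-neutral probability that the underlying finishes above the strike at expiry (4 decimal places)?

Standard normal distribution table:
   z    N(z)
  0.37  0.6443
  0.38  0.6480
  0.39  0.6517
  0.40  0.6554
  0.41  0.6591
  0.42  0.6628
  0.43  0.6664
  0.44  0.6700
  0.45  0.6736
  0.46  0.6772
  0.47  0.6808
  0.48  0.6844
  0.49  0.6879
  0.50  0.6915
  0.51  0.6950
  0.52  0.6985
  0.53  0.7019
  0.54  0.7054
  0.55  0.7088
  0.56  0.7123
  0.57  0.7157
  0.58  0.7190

0.6700

T = 2;  σ√T = 0.2121
d₁ = [ln(370/365) + (0.067 − 0.016 + 0.15²/2)·2] / 0.2121 = [0.0136 + 0.1245] / 0.2121 = 0.6510 ⇒ 0.65
d₂ = d₁ − σ√T = 0.6510 − 0.2121 = 0.4389 ⇒ 0.44
Pr(exercise) under Q = N(d₂) = 0.6700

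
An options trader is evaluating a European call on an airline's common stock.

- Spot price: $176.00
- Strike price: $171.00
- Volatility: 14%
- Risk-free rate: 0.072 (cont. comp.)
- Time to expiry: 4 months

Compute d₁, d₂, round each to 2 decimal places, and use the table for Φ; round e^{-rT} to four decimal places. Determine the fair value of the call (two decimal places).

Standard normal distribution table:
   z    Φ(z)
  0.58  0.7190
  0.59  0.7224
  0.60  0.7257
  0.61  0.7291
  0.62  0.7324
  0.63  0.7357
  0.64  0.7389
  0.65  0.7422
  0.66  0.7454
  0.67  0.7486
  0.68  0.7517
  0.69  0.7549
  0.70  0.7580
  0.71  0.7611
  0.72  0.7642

σ√T = 0.14 × 0.5774 = 0.0808
d₁ = [ln(176/171) + (0.072 + 0.14²/2)·0.3333] / 0.0808 = [0.0288 + 0.0273] / 0.0808 = 0.6939 → 0.69
d₂ = d₁ − σ√T = 0.6939 − 0.0808 = 0.6131 → 0.61
exp(−rT) = exp(−0.072·0.3333) = 0.9763
N(d₁) = N(0.69) = 0.7549;  N(d₂) = N(0.61) = 0.7291
C = 176·0.7549 − 171·0.9763·0.7291 = 132.8624 − 121.7213 = 11.1411

$11.14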